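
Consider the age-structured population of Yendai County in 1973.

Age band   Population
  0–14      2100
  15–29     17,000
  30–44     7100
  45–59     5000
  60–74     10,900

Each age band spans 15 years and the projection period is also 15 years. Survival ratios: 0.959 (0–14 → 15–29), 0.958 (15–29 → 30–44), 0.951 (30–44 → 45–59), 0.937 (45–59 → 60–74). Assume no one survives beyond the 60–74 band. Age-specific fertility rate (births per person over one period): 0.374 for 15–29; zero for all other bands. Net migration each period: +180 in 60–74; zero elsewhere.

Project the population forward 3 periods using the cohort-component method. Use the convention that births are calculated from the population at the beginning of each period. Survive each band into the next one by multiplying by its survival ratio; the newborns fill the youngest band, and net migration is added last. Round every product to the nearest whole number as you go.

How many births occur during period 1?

Period 1:
Births: 17000 * 0.374 = 6358
15–29: 2100 * 0.959 = 2014
30–44: 17000 * 0.958 = 16286
45–59: 7100 * 0.951 = 6752
60–74: 5000 * 0.937 = 4685
Net migration: 60–74 + 180 → 4865
Giving 6358 / 2014 / 16286 / 6752 / 4865.

6358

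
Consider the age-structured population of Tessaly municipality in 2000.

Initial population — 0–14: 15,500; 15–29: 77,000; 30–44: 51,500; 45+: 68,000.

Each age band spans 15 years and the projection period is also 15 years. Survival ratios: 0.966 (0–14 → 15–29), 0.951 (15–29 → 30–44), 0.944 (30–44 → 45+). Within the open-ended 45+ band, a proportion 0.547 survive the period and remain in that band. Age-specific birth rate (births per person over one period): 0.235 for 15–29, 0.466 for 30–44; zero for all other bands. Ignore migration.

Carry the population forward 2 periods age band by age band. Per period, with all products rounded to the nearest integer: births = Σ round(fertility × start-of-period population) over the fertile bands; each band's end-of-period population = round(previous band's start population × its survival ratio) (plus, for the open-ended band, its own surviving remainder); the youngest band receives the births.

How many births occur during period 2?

37643

After projecting period 1:
Births: 77000 × 0.235 = 18095  |  51500 × 0.466 = 23999 → total 42094
15–29: 15500 × 0.966 = 14973
30–44: 77000 × 0.951 = 73227
45+: 51500 × 0.944 + 68000 × 0.547 = 48616 + 37196 = 85812
Population now: 0–14=42094, 15–29=14973, 30–44=73227, 45+=85812
After projecting period 2:
Births: 14973 × 0.235 = 3519  |  73227 × 0.466 = 34124 → total 37643
15–29: 42094 × 0.966 = 40663
30–44: 14973 × 0.951 = 14239
45+: 73227 × 0.944 + 85812 × 0.547 = 69126 + 46939 = 116065
Population now: 0–14=37643, 15–29=40663, 30–44=14239, 45+=116065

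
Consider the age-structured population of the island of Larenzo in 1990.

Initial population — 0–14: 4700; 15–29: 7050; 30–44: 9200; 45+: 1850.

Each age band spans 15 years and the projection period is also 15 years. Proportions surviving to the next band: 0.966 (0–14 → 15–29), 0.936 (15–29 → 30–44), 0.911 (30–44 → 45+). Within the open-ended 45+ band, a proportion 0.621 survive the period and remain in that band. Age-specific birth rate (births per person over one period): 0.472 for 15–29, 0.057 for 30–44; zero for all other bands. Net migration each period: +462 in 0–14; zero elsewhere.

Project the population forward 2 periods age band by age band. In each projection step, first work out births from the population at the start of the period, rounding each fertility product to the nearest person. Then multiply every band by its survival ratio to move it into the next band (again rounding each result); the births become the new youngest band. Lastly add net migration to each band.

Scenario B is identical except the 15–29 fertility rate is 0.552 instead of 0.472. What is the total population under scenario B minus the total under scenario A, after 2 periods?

Call the groups 1 to 4, youngest first.
After projecting period 1:
Births: 7050 × 0.472 = 3328, 9200 × 0.057 = 524 → total 3852
Group 2: 4700 × 0.966 = 4540
Group 3: 7050 × 0.936 = 6599
Group 4: 9200 × 0.911 + 1850 × 0.621 = 8381 + 1149 = 9530
Net migration: Group 1 + 462 → 4314
End of period: [4314, 4540, 6599, 9530]
After projecting period 2:
Births: 4540 × 0.472 = 2143, 6599 × 0.057 = 376 → total 2519
Group 2: 4314 × 0.966 = 4167
Group 3: 4540 × 0.936 = 4249
Group 4: 6599 × 0.911 + 9530 × 0.621 = 6012 + 5918 = 11930
Net migration: Group 1 + 462 → 2981
End of period: [2981, 4167, 4249, 11930]
Scenario A total after 2 periods: 23327
Scenario B projection —
After projecting period 1:
Births: 7050 × 0.552 = 3892, 9200 × 0.057 = 524 → total 4416
Group 2: 4700 × 0.966 = 4540
Group 3: 7050 × 0.936 = 6599
Group 4: 9200 × 0.911 + 1850 × 0.621 = 8381 + 1149 = 9530
Net migration: Group 1 + 462 → 4878
End of period: [4878, 4540, 6599, 9530]
After projecting period 2:
Births: 4540 × 0.552 = 2506, 6599 × 0.057 = 376 → total 2882
Group 2: 4878 × 0.966 = 4712
Group 3: 4540 × 0.936 = 4249
Group 4: 6599 × 0.911 + 9530 × 0.621 = 6012 + 5918 = 11930
Net migration: Group 1 + 462 → 3344
End of period: [3344, 4712, 4249, 11930]
Scenario B total after 2 periods: 24235
Difference B − A = 24235 − 23327 = 908

908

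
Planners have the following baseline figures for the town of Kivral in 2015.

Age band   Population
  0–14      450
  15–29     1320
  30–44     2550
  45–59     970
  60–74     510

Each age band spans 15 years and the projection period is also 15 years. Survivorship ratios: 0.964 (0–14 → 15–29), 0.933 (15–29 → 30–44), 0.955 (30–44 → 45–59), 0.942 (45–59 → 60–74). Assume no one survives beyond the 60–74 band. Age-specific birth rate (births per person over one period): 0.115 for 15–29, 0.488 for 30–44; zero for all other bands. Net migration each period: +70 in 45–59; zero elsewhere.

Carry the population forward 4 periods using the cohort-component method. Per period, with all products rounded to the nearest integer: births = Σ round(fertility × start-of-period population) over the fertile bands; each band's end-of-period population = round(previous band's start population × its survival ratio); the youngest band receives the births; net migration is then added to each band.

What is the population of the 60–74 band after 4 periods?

430

Period 1.
Births: 1320 × 0.115 = 152 ; 2550 × 0.488 = 1244 ⇒ total 1396
15–29: 450 × 0.964 = 434
30–44: 1320 × 0.933 = 1232
45–59: 2550 × 0.955 = 2435
60–74: 970 × 0.942 = 914
Net migration: 45–59 + 70 → 2505
→ [1396, 434, 1232, 2505, 914]
Period 2.
Births: 434 × 0.115 = 50 ; 1232 × 0.488 = 601 ⇒ total 651
15–29: 1396 × 0.964 = 1346
30–44: 434 × 0.933 = 405
45–59: 1232 × 0.955 = 1177
60–74: 2505 × 0.942 = 2360
Net migration: 45–59 + 70 → 1247
→ [651, 1346, 405, 1247, 2360]
Period 3.
Births: 1346 × 0.115 = 155 ; 405 × 0.488 = 198 ⇒ total 353
15–29: 651 × 0.964 = 628
30–44: 1346 × 0.933 = 1256
45–59: 405 × 0.955 = 387
60–74: 1247 × 0.942 = 1175
Net migration: 45–59 + 70 → 457
→ [353, 628, 1256, 457, 1175]
Period 4.
Births: 628 × 0.115 = 72 ; 1256 × 0.488 = 613 ⇒ total 685
15–29: 353 × 0.964 = 340
30–44: 628 × 0.933 = 586
45–59: 1256 × 0.955 = 1199
60–74: 457 × 0.942 = 430
Net migration: 45–59 + 70 → 1269
→ [685, 340, 586, 1269, 430]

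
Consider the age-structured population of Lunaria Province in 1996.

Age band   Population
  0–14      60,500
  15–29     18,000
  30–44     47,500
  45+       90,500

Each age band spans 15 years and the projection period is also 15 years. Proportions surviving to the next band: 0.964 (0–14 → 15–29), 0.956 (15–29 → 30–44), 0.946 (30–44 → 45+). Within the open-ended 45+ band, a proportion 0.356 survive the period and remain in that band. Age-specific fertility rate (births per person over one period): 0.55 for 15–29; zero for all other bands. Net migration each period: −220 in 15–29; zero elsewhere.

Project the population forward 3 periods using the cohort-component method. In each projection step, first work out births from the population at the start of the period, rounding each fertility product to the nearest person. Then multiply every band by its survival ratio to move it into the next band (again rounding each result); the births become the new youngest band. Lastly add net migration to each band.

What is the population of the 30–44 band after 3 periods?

Numbering the bands 1..4 from youngest to oldest:
[period 1]
Births: 18000 × 0.55 = 9900
Band 2: 60500 × 0.964 = 58322
Band 3: 18000 × 0.956 = 17208
Band 4: 47500 × 0.946 + 90500 × 0.356 = 44935 + 32218 = 77153
Net migration: Band 2 − 220 → 58102
Population now: 0–14=9900, 15–29=58102, 30–44=17208, 45+=77153
[period 2]
Births: 58102 × 0.55 = 31956
Band 2: 9900 × 0.964 = 9544
Band 3: 58102 × 0.956 = 55546
Band 4: 17208 × 0.946 + 77153 × 0.356 = 16279 + 27466 = 43745
Net migration: Band 2 − 220 → 9324
Population now: 0–14=31956, 15–29=9324, 30–44=55546, 45+=43745
[period 3]
Births: 9324 × 0.55 = 5128
Band 2: 31956 × 0.964 = 30806
Band 3: 9324 × 0.956 = 8914
Band 4: 55546 × 0.946 + 43745 × 0.356 = 52547 + 15573 = 68120
Net migration: Band 2 − 220 → 30586
Population now: 0–14=5128, 15–29=30586, 30–44=8914, 45+=68120

8914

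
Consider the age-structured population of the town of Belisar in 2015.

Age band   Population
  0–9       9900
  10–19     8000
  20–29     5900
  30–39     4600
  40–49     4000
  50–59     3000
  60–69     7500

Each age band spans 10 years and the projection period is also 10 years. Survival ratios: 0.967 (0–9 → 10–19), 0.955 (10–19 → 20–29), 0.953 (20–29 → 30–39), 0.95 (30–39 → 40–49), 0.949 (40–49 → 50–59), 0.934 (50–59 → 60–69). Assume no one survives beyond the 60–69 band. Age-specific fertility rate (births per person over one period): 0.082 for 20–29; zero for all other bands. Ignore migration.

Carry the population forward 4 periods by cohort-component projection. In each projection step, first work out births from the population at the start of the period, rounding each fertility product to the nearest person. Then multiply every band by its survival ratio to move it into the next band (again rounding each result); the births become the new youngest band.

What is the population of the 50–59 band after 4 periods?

[period 1]
Births: 5900 * 0.082 = 484
10–19: 9900 * 0.967 = 9573
20–29: 8000 * 0.955 = 7640
30–39: 5900 * 0.953 = 5623
40–49: 4600 * 0.95 = 4370
50–59: 4000 * 0.949 = 3796
60–69: 3000 * 0.934 = 2802
→ [484, 9573, 7640, 5623, 4370, 3796, 2802]
[period 2]
Births: 7640 * 0.082 = 626
10–19: 484 * 0.967 = 468
20–29: 9573 * 0.955 = 9142
30–39: 7640 * 0.953 = 7281
40–49: 5623 * 0.95 = 5342
50–59: 4370 * 0.949 = 4147
60–69: 3796 * 0.934 = 3545
→ [626, 468, 9142, 7281, 5342, 4147, 3545]
[period 3]
Births: 9142 * 0.082 = 750
10–19: 626 * 0.967 = 605
20–29: 468 * 0.955 = 447
30–39: 9142 * 0.953 = 8712
40–49: 7281 * 0.95 = 6917
50–59: 5342 * 0.949 = 5070
60–69: 4147 * 0.934 = 3873
→ [750, 605, 447, 8712, 6917, 5070, 3873]
[period 4]
Births: 447 * 0.082 = 37
10–19: 750 * 0.967 = 725
20–29: 605 * 0.955 = 578
30–39: 447 * 0.953 = 426
40–49: 8712 * 0.95 = 8276
50–59: 6917 * 0.949 = 6564
60–69: 5070 * 0.934 = 4735
→ [37, 725, 578, 426, 8276, 6564, 4735]

6564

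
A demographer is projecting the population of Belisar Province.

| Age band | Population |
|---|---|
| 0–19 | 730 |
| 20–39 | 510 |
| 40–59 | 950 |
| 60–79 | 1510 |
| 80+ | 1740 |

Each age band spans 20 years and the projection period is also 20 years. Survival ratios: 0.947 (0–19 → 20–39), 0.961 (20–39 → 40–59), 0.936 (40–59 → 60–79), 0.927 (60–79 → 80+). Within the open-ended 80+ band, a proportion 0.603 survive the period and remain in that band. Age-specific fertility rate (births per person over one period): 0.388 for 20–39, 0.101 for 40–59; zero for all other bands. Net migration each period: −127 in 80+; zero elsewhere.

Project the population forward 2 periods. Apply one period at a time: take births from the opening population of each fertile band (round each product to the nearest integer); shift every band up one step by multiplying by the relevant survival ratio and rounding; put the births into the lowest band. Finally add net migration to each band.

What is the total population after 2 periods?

Period 1:
Births: 510 * 0.388 = 198, 950 * 0.101 = 96 ⇒ total 294
20–39: 730 * 0.947 = 691
40–59: 510 * 0.961 = 490
60–79: 950 * 0.936 = 889
80+: 1510 * 0.927 + 1740 * 0.603 = 1400 + 1049 = 2449
Net migration: 80+ − 127 → 2322
Giving 294 / 691 / 490 / 889 / 2322.
Period 2:
Births: 691 * 0.388 = 268, 490 * 0.101 = 49 ⇒ total 317
20–39: 294 * 0.947 = 278
40–59: 691 * 0.961 = 664
60–79: 490 * 0.936 = 459
80+: 889 * 0.927 + 2322 * 0.603 = 824 + 1400 = 2224
Net migration: 80+ − 127 → 2097
Giving 317 / 278 / 664 / 459 / 2097.
Total after period 2: 317 + 278 + 664 + 459 + 2097 = 3815

3815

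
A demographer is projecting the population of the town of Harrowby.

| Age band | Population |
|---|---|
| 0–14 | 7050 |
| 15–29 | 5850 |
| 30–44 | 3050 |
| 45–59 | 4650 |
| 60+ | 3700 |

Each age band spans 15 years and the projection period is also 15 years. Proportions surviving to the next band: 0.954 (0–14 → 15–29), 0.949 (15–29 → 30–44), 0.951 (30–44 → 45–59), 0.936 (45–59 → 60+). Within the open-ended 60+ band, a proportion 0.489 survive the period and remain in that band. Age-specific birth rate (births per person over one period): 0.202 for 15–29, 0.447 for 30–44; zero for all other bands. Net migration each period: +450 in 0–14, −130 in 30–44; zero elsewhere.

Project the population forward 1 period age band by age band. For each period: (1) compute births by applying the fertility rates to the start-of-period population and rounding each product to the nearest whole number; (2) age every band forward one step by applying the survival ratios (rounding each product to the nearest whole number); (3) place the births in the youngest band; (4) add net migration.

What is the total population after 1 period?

After projecting period 1:
Births: 5850 * 0.202 = 1182  |  3050 * 0.447 = 1363 — total 2545
15–29: 7050 * 0.954 = 6726
30–44: 5850 * 0.949 = 5552
45–59: 3050 * 0.951 = 2901
60+: 4650 * 0.936 + 3700 * 0.489 = 4352 + 1809 = 6161
Net migration: 0–14 + 450 → 2995; 30–44 − 130 → 5422
Giving 2995 / 6726 / 5422 / 2901 / 6161.
Total after period 1: 2995 + 6726 + 5422 + 2901 + 6161 = 24205

24205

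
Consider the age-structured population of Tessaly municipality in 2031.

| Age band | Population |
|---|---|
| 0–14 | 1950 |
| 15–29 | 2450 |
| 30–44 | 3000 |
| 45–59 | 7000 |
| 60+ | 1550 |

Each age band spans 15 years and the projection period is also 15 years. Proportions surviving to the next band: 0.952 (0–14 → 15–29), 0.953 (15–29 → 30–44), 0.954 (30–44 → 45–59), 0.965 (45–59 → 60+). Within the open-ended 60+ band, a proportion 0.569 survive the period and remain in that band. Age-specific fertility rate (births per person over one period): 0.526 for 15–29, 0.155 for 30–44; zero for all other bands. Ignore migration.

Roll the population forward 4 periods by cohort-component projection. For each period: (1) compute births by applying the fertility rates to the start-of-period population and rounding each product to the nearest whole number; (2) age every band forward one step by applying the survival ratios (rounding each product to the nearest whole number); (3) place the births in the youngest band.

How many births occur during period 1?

After projecting period 1:
Births: 2450 * 0.526 = 1289  |  3000 * 0.155 = 465 → 1754
15–29: 1950 * 0.952 = 1856
30–44: 2450 * 0.953 = 2335
45–59: 3000 * 0.954 = 2862
60+: 7000 * 0.965 + 1550 * 0.569 = 6755 + 882 = 7637
→ [1754, 1856, 2335, 2862, 7637]

1754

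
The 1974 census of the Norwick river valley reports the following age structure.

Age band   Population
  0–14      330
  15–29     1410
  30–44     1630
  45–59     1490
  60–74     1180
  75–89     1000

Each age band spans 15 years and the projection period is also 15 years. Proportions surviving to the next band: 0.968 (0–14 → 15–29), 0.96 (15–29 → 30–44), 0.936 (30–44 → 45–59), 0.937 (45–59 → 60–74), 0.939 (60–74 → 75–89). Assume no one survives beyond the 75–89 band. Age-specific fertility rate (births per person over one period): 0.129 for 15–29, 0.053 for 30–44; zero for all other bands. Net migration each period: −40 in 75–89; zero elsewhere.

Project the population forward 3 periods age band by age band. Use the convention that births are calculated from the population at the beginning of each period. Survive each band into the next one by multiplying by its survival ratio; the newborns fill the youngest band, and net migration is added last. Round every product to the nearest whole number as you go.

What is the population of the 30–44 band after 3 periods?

249

Numbering the groups 1..6 from youngest to oldest:
After projecting period 1:
Births: 1410 × 0.129 = 182, 1630 × 0.053 = 86 → 268
Group 2: 330 × 0.968 = 319
Group 3: 1410 × 0.96 = 1354
Group 4: 1630 × 0.936 = 1526
Group 5: 1490 × 0.937 = 1396
Group 6: 1180 × 0.939 = 1108
Net migration: Group 6 − 40 → 1068
Giving 268 / 319 / 1354 / 1526 / 1396 / 1068.
After projecting period 2:
Births: 319 × 0.129 = 41, 1354 × 0.053 = 72 → 113
Group 2: 268 × 0.968 = 259
Group 3: 319 × 0.96 = 306
Group 4: 1354 × 0.936 = 1267
Group 5: 1526 × 0.937 = 1430
Group 6: 1396 × 0.939 = 1311
Net migration: Group 6 − 40 → 1271
Giving 113 / 259 / 306 / 1267 / 1430 / 1271.
After projecting period 3:
Births: 259 × 0.129 = 33, 306 × 0.053 = 16 → 49
Group 2: 113 × 0.968 = 109
Group 3: 259 × 0.96 = 249
Group 4: 306 × 0.936 = 286
Group 5: 1267 × 0.937 = 1187
Group 6: 1430 × 0.939 = 1343
Net migration: Group 6 − 40 → 1303
Giving 49 / 109 / 249 / 286 / 1187 / 1303.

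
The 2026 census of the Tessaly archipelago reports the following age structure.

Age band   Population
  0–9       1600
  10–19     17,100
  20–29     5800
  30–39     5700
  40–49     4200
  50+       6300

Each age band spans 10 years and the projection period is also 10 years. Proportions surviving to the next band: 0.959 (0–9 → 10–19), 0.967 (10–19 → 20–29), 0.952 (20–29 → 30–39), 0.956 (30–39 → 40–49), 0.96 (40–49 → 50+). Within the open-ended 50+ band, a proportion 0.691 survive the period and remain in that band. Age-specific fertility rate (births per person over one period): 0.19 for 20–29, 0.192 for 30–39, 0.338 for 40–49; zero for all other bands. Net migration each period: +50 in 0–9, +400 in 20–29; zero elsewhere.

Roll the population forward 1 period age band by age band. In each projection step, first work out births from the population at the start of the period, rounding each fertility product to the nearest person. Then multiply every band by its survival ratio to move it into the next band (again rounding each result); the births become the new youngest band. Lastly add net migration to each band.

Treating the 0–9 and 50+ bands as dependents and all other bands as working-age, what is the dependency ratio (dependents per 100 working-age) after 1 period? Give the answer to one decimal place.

40.9

Numbering the bands 1..6 from youngest to oldest:
Period 1:
Births: 5800 × 0.19 = 1102  |  5700 × 0.192 = 1094  |  4200 × 0.338 = 1420 → 3616
Band 2: 1600 × 0.959 = 1534
Band 3: 17100 × 0.967 = 16536
Band 4: 5800 × 0.952 = 5522
Band 5: 5700 × 0.956 = 5449
Band 6: 4200 × 0.96 + 6300 × 0.691 = 4032 + 4353 = 8385
Net migration: Band 1 + 50 → 3666; Band 3 + 400 → 16936
Population now: 0–9=3666, 10–19=1534, 20–29=16936, 30–39=5522, 40–49=5449, 50+=8385
Dependents (band 0–9 + band 50+) = 3666 + 8385 = 12051; working-age = 29441; ratio = 12051/29441 × 100 = 40.9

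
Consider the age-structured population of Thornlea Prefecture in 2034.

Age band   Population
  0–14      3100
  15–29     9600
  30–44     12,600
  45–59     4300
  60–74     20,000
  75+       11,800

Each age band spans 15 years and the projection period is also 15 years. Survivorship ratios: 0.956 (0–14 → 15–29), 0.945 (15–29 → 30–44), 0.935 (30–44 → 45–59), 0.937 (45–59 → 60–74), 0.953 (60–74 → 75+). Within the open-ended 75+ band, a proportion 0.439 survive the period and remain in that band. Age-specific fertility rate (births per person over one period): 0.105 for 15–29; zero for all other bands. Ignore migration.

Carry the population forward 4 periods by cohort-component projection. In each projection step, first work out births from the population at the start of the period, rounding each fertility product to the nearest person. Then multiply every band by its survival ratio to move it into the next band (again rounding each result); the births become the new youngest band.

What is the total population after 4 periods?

18698

Let band 1 be 0–14 through band 6 = 75+.
Period 1:
Births: 9600 × 0.105 = 1008
Band 2: 3100 × 0.956 = 2964
Band 3: 9600 × 0.945 = 9072
Band 4: 12600 × 0.935 = 11781
Band 5: 4300 × 0.937 = 4029
Band 6: 20000 × 0.953 + 11800 × 0.439 = 19060 + 5180 = 24240
Giving 1008 / 2964 / 9072 / 11781 / 4029 / 24240.
Period 2:
Births: 2964 × 0.105 = 311
Band 2: 1008 × 0.956 = 964
Band 3: 2964 × 0.945 = 2801
Band 4: 9072 × 0.935 = 8482
Band 5: 11781 × 0.937 = 11039
Band 6: 4029 × 0.953 + 24240 × 0.439 = 3840 + 10641 = 14481
Giving 311 / 964 / 2801 / 8482 / 11039 / 14481.
Period 3:
Births: 964 × 0.105 = 101
Band 2: 311 × 0.956 = 297
Band 3: 964 × 0.945 = 911
Band 4: 2801 × 0.935 = 2619
Band 5: 8482 × 0.937 = 7948
Band 6: 11039 × 0.953 + 14481 × 0.439 = 10520 + 6357 = 16877
Giving 101 / 297 / 911 / 2619 / 7948 / 16877.
Period 4:
Births: 297 × 0.105 = 31
Band 2: 101 × 0.956 = 97
Band 3: 297 × 0.945 = 281
Band 4: 911 × 0.935 = 852
Band 5: 2619 × 0.937 = 2454
Band 6: 7948 × 0.953 + 16877 × 0.439 = 7574 + 7409 = 14983
Giving 31 / 97 / 281 / 852 / 2454 / 14983.
Total after period 4: 31 + 97 + 281 + 852 + 2454 + 14983 = 18698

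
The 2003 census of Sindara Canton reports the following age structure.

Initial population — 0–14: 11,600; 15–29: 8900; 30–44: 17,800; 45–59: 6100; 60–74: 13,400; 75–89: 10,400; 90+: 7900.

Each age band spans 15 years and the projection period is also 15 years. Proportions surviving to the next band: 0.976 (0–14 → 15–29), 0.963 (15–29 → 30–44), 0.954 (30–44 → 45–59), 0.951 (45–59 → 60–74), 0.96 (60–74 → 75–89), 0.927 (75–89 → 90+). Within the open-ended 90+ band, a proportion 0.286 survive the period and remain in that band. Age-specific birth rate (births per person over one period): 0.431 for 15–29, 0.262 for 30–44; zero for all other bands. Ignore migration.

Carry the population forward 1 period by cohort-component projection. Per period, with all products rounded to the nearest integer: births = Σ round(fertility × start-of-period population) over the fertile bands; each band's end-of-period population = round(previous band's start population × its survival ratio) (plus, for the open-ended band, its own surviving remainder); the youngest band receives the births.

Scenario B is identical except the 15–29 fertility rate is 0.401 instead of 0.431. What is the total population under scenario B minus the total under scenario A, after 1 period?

-267

After projecting period 1:
Births: 8900 * 0.431 = 3836 ; 17800 * 0.262 = 4664 — total 8500
15–29: 11600 * 0.976 = 11322
30–44: 8900 * 0.963 = 8571
45–59: 17800 * 0.954 = 16981
60–74: 6100 * 0.951 = 5801
75–89: 13400 * 0.96 = 12864
90+: 10400 * 0.927 + 7900 * 0.286 = 9641 + 2259 = 11900
Population now: 0–14=8500, 15–29=11322, 30–44=8571, 45–59=16981, 60–74=5801, 75–89=12864, 90+=11900
Scenario A total after 1 period: 75939
Scenario B projection —
After projecting period 1:
Births: 8900 * 0.401 = 3569 ; 17800 * 0.262 = 4664 — total 8233
15–29: 11600 * 0.976 = 11322
30–44: 8900 * 0.963 = 8571
45–59: 17800 * 0.954 = 16981
60–74: 6100 * 0.951 = 5801
75–89: 13400 * 0.96 = 12864
90+: 10400 * 0.927 + 7900 * 0.286 = 9641 + 2259 = 11900
Population now: 0–14=8233, 15–29=11322, 30–44=8571, 45–59=16981, 60–74=5801, 75–89=12864, 90+=11900
Scenario B total after 1 period: 75672
Difference B − A = 75672 − 75939 = -267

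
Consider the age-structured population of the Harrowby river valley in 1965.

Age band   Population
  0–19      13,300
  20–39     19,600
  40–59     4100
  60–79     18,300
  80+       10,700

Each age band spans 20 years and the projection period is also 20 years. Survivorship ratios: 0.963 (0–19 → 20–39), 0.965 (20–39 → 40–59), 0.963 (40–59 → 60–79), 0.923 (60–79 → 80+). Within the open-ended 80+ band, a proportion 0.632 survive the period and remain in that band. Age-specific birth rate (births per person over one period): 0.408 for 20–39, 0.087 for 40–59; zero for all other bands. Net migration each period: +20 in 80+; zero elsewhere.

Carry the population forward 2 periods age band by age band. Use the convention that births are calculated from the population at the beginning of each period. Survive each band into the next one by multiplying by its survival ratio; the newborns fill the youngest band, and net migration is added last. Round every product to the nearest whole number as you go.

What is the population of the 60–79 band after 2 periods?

18214

— Period 1 —
Births: 19600 * 0.408 = 7997  |  4100 * 0.087 = 357 — total 8354
20–39: 13300 * 0.963 = 12808
40–59: 19600 * 0.965 = 18914
60–79: 4100 * 0.963 = 3948
80+: 18300 * 0.923 + 10700 * 0.632 = 16891 + 6762 = 23653
Net migration: 80+ + 20 → 23673
→ [8354, 12808, 18914, 3948, 23673]
— Period 2 —
Births: 12808 * 0.408 = 5226  |  18914 * 0.087 = 1646 — total 6872
20–39: 8354 * 0.963 = 8045
40–59: 12808 * 0.965 = 12360
60–79: 18914 * 0.963 = 18214
80+: 3948 * 0.923 + 23673 * 0.632 = 3644 + 14961 = 18605
Net migration: 80+ + 20 → 18625
→ [6872, 8045, 12360, 18214, 18625]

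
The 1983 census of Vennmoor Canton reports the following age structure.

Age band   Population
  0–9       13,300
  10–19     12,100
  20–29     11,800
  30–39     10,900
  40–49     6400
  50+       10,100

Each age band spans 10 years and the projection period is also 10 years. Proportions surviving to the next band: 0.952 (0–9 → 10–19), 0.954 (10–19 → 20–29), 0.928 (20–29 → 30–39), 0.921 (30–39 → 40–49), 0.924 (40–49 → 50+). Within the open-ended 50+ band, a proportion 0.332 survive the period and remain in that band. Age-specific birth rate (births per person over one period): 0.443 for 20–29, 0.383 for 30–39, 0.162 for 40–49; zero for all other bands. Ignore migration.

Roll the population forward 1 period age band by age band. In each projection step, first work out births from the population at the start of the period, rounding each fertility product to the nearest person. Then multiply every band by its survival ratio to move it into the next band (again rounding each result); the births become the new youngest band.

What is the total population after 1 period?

Let group 1 be 0–9 through group 6 = 50+.
— Period 1 —
Births: 11800 × 0.443 = 5227 ; 10900 × 0.383 = 4175 ; 6400 × 0.162 = 1037 → 10439
Group 2: 13300 × 0.952 = 12662
Group 3: 12100 × 0.954 = 11543
Group 4: 11800 × 0.928 = 10950
Group 5: 10900 × 0.921 = 10039
Group 6: 6400 × 0.924 + 10100 × 0.332 = 5914 + 3353 = 9267
→ [10439, 12662, 11543, 10950, 10039, 9267]
Total after period 1: 10439 + 12662 + 11543 + 10950 + 10039 + 9267 = 64900

64900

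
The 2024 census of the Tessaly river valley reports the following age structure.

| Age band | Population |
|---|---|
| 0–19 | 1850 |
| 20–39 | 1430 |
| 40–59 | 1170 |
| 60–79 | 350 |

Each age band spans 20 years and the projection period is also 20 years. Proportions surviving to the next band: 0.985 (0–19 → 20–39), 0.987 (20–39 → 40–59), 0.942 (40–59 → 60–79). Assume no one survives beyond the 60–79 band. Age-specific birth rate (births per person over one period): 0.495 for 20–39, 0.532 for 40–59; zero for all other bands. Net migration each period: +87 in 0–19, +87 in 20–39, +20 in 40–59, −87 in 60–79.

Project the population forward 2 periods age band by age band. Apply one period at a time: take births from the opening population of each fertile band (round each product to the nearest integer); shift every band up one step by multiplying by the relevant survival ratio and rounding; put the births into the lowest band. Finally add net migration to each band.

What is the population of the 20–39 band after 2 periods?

Period 1.
Births: 1430 × 0.495 = 708, 1170 × 0.532 = 622 → total 1330
20–39: 1850 × 0.985 = 1822
40–59: 1430 × 0.987 = 1411
60–79: 1170 × 0.942 = 1102
Net migration: 0–19 + 87 → 1417; 20–39 + 87 → 1909; 40–59 + 20 → 1431; 60–79 − 87 → 1015
Population now: 0–19=1417, 20–39=1909, 40–59=1431, 60–79=1015
Period 2.
Births: 1909 × 0.495 = 945, 1431 × 0.532 = 761 → total 1706
20–39: 1417 × 0.985 = 1396
40–59: 1909 × 0.987 = 1884
60–79: 1431 × 0.942 = 1348
Net migration: 0–19 + 87 → 1793; 20–39 + 87 → 1483; 40–59 + 20 → 1904; 60–79 − 87 → 1261
Population now: 0–19=1793, 20–39=1483, 40–59=1904, 60–79=1261

1483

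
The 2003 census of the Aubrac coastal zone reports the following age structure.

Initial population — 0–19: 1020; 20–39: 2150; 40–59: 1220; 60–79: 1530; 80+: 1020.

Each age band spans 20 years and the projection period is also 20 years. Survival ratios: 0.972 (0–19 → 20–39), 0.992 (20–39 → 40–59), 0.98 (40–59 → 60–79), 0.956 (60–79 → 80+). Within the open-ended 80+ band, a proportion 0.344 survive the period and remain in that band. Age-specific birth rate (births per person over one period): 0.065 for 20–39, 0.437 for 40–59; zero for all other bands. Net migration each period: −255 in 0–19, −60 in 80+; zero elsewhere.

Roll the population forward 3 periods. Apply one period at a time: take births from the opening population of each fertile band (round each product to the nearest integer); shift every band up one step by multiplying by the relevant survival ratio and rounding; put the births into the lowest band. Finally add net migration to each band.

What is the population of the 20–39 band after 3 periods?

720

Call the groups 1 to 5, youngest first.
Period 1.
Births: 2150 × 0.065 = 140  |  1220 × 0.437 = 533 — total 673
Group 2: 1020 × 0.972 = 991
Group 3: 2150 × 0.992 = 2133
Group 4: 1220 × 0.98 = 1196
Group 5: 1530 × 0.956 + 1020 × 0.344 = 1463 + 351 = 1814
Net migration: Group 1 − 255 → 418; Group 5 − 60 → 1754
Giving 418 / 991 / 2133 / 1196 / 1754.
Period 2.
Births: 991 × 0.065 = 64  |  2133 × 0.437 = 932 — total 996
Group 2: 418 × 0.972 = 406
Group 3: 991 × 0.992 = 983
Group 4: 2133 × 0.98 = 2090
Group 5: 1196 × 0.956 + 1754 × 0.344 = 1143 + 603 = 1746
Net migration: Group 1 − 255 → 741; Group 5 − 60 → 1686
Giving 741 / 406 / 983 / 2090 / 1686.
Period 3.
Births: 406 × 0.065 = 26  |  983 × 0.437 = 430 — total 456
Group 2: 741 × 0.972 = 720
Group 3: 406 × 0.992 = 403
Group 4: 983 × 0.98 = 963
Group 5: 2090 × 0.956 + 1686 × 0.344 = 1998 + 580 = 2578
Net migration: Group 1 − 255 → 201; Group 5 − 60 → 2518
Giving 201 / 720 / 403 / 963 / 2518.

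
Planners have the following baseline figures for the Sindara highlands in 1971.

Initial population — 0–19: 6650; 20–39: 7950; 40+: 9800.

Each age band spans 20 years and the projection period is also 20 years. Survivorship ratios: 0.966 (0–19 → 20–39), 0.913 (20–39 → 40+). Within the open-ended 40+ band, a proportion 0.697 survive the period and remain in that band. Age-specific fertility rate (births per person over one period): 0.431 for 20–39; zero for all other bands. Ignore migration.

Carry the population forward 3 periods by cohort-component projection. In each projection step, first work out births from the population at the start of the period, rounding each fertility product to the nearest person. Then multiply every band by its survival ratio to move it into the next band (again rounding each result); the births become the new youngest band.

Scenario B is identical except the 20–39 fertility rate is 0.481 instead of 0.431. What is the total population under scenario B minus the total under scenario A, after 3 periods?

Call the bands 1 to 3, youngest first.
Period 1.
Births: 7950 × 0.431 = 3426
Band 2: 6650 × 0.966 = 6424
Band 3: 7950 × 0.913 + 9800 × 0.697 = 7258 + 6831 = 14089
Giving 3426 / 6424 / 14089.
Period 2.
Births: 6424 × 0.431 = 2769
Band 2: 3426 × 0.966 = 3310
Band 3: 6424 × 0.913 + 14089 × 0.697 = 5865 + 9820 = 15685
Giving 2769 / 3310 / 15685.
Period 3.
Births: 3310 × 0.431 = 1427
Band 2: 2769 × 0.966 = 2675
Band 3: 3310 × 0.913 + 15685 × 0.697 = 3022 + 10932 = 13954
Giving 1427 / 2675 / 13954.
Scenario A total after 3 periods: 18056
Scenario B projection —
Period 1.
Births: 7950 × 0.481 = 3824
Band 2: 6650 × 0.966 = 6424
Band 3: 7950 × 0.913 + 9800 × 0.697 = 7258 + 6831 = 14089
Giving 3824 / 6424 / 14089.
Period 2.
Births: 6424 × 0.481 = 3090
Band 2: 3824 × 0.966 = 3694
Band 3: 6424 × 0.913 + 14089 × 0.697 = 5865 + 9820 = 15685
Giving 3090 / 3694 / 15685.
Period 3.
Births: 3694 × 0.481 = 1777
Band 2: 3090 × 0.966 = 2985
Band 3: 3694 × 0.913 + 15685 × 0.697 = 3373 + 10932 = 14305
Giving 1777 / 2985 / 14305.
Scenario B total after 3 periods: 19067
Difference B − A = 19067 − 18056 = 1011

1011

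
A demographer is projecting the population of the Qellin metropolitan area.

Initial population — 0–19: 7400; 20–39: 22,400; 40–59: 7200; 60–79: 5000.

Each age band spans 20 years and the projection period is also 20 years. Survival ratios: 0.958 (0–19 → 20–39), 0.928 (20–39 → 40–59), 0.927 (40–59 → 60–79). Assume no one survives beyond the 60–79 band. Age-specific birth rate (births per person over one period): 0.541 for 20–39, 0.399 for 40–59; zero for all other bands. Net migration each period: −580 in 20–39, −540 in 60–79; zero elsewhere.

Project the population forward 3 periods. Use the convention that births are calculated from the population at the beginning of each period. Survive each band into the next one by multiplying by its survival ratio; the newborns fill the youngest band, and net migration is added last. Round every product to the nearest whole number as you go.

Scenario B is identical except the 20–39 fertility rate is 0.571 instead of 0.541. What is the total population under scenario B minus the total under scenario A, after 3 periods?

1566

Period 1:
Births: 22400 * 0.541 = 12118, 7200 * 0.399 = 2873 — total 14991
20–39: 7400 * 0.958 = 7089
40–59: 22400 * 0.928 = 20787
60–79: 7200 * 0.927 = 6674
Net migration: 20–39 − 580 → 6509; 60–79 − 540 → 6134
→ [14991, 6509, 20787, 6134]
Period 2:
Births: 6509 * 0.541 = 3521, 20787 * 0.399 = 8294 — total 11815
20–39: 14991 * 0.958 = 14361
40–59: 6509 * 0.928 = 6040
60–79: 20787 * 0.927 = 19270
Net migration: 20–39 − 580 → 13781; 60–79 − 540 → 18730
→ [11815, 13781, 6040, 18730]
Period 3:
Births: 13781 * 0.541 = 7456, 6040 * 0.399 = 2410 — total 9866
20–39: 11815 * 0.958 = 11319
40–59: 13781 * 0.928 = 12789
60–79: 6040 * 0.927 = 5599
Net migration: 20–39 − 580 → 10739; 60–79 − 540 → 5059
→ [9866, 10739, 12789, 5059]
Scenario A total after 3 periods: 38453
Scenario B projection —
Period 1:
Births: 22400 * 0.571 = 12790, 7200 * 0.399 = 2873 — total 15663
20–39: 7400 * 0.958 = 7089
40–59: 22400 * 0.928 = 20787
60–79: 7200 * 0.927 = 6674
Net migration: 20–39 − 580 → 6509; 60–79 − 540 → 6134
→ [15663, 6509, 20787, 6134]
Period 2:
Births: 6509 * 0.571 = 3717, 20787 * 0.399 = 8294 — total 12011
20–39: 15663 * 0.958 = 15005
40–59: 6509 * 0.928 = 6040
60–79: 20787 * 0.927 = 19270
Net migration: 20–39 − 580 → 14425; 60–79 − 540 → 18730
→ [12011, 14425, 6040, 18730]
Period 3:
Births: 14425 * 0.571 = 8237, 6040 * 0.399 = 2410 — total 10647
20–39: 12011 * 0.958 = 11507
40–59: 14425 * 0.928 = 13386
60–79: 6040 * 0.927 = 5599
Net migration: 20–39 − 580 → 10927; 60–79 − 540 → 5059
→ [10647, 10927, 13386, 5059]
Scenario B total after 3 periods: 40019
Difference B − A = 40019 − 38453 = 1566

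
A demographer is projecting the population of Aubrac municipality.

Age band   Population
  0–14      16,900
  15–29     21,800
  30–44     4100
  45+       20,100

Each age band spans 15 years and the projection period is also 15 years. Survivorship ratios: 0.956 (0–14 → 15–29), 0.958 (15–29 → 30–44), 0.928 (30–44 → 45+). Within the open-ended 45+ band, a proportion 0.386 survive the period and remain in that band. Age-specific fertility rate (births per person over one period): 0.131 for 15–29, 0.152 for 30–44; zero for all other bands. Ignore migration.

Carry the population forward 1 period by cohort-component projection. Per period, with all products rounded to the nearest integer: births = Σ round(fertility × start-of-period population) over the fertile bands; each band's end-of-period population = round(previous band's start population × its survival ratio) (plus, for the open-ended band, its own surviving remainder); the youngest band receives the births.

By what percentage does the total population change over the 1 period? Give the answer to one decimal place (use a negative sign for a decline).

-17.2

Numbering the groups 1..4 from youngest to oldest:
Period 1.
Births: 21800 × 0.131 = 2856  |  4100 × 0.152 = 623 → total 3479
Group 2: 16900 × 0.956 = 16156
Group 3: 21800 × 0.958 = 20884
Group 4: 4100 × 0.928 + 20100 × 0.386 = 3805 + 7759 = 11564
Giving 3479 / 16156 / 20884 / 11564.
Total: 62900 → 52083; change = -10817; percentage change = -17.2%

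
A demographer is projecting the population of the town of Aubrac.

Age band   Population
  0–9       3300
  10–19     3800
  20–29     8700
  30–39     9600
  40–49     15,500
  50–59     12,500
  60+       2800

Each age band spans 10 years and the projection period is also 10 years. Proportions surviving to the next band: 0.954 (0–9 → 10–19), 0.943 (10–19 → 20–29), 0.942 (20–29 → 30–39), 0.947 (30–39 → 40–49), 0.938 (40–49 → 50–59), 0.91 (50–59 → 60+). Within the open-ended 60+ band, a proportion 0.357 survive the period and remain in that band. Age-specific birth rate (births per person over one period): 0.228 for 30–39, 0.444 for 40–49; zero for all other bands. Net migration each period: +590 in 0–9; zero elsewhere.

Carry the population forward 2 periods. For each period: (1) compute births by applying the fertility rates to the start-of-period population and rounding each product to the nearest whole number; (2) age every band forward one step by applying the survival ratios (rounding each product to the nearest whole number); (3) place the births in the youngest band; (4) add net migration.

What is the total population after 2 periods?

55991

[period 1]
Births: 9600 * 0.228 = 2189 ; 15500 * 0.444 = 6882 → 9071
10–19: 3300 * 0.954 = 3148
20–29: 3800 * 0.943 = 3583
30–39: 8700 * 0.942 = 8195
40–49: 9600 * 0.947 = 9091
50–59: 15500 * 0.938 = 14539
60+: 12500 * 0.91 + 2800 * 0.357 = 11375 + 1000 = 12375
Net migration: 0–9 + 590 → 9661
Giving 9661 / 3148 / 3583 / 8195 / 9091 / 14539 / 12375.
[period 2]
Births: 8195 * 0.228 = 1868 ; 9091 * 0.444 = 4036 → 5904
10–19: 9661 * 0.954 = 9217
20–29: 3148 * 0.943 = 2969
30–39: 3583 * 0.942 = 3375
40–49: 8195 * 0.947 = 7761
50–59: 9091 * 0.938 = 8527
60+: 14539 * 0.91 + 12375 * 0.357 = 13230 + 4418 = 17648
Net migration: 0–9 + 590 → 6494
Giving 6494 / 9217 / 2969 / 3375 / 7761 / 8527 / 17648.
Total after period 2: 6494 + 9217 + 2969 + 3375 + 7761 + 8527 + 17648 = 55991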